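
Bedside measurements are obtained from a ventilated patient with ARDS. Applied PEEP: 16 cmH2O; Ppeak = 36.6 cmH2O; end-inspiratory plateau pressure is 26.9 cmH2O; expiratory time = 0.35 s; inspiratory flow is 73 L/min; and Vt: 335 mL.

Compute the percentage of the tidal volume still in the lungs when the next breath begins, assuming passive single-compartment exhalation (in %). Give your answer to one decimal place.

24.0

Flow: 73 L/min ÷ 60 = 1.2167 L/s.
R = (PIP − Pplat)/V̇ = (36.6 − 26.9) / 1.2167 = 9.7/1.2167 = 7.972 cmH2O·s/L.
C = Vt/(Pplat − PEEP) = 335.0 / (26.9 − 16) = 335.0/10.9 = 30.734 mL/cmH2O.
τ = R × C = 7.972 × 0.03073 L/cmH2O = 0.245 s.
Fraction remaining at end-expiration = e^(−Te/τ) = e^(−0.35/0.245) = 0.2397 → 23.97%.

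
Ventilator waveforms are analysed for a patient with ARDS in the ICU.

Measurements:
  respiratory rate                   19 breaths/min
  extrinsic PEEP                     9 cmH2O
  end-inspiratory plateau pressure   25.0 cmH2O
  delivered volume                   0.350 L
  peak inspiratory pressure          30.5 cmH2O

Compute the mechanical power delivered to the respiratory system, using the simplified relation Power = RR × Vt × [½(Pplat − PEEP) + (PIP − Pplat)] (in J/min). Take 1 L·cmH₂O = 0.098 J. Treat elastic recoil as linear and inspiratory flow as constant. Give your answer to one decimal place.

8.8

Per-breath work = Vt × [½(Pplat−PEEP) + (PIP−Pplat)] = 0.350 × [0.5×16.0 + 5.5] = 0.350 × 13.5 = 4.725 L·cmH2O.
Power = 19 × 4.725 = 89.775 L·cmH2O/min.
× 0.098 J/(L·cmH2O) → 8.798 J/min.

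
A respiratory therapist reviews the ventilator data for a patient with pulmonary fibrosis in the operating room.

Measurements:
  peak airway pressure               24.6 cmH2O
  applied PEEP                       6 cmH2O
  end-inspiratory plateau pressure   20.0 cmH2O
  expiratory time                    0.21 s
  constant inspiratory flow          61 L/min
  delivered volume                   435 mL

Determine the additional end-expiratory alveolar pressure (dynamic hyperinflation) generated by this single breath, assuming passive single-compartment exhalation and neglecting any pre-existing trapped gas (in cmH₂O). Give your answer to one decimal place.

3.1

Flow: 61 L/min ÷ 60 = 1.0167 L/s.
R = (PIP − Pplat)/V̇ = (24.6 − 20.0) / 1.0167 = 4.6/1.0167 = 4.524 cmH2O·s/L.
C = Vt/(Pplat − PEEP) = 435.0 / (20.0 − 6) = 435.0/14.0 = 31.071 mL/cmH2O.
τ = R × C = 4.524 × 0.03107 L/cmH2O = 0.1406 s.
Fraction remaining = e^(−Te/τ) = e^(−0.21/0.1406) = 0.2246; trapped volume = 435.0 × 0.2246 = 97.701 mL.
Additional alveolar pressure from trapping ≈ V_trapped / C = 97.701 / 31.071 = 3.144 cmH2O.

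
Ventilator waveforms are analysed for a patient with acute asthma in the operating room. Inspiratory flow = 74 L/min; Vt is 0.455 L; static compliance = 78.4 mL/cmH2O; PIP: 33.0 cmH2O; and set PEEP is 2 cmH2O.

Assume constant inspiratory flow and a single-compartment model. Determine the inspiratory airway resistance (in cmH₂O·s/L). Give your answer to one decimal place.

Flow: 74 L/min ÷ 60 = 1.2333 L/s.
Equation of motion (constant flow): PIP = Vt/C + R·V̇ + PEEP.
R·V̇ = PIP − Vt/C − PEEP = 33.0 − 455/78.4 − 2 = 33.0 − 5.804 − 2 = 25.196 cmH2O.
R = 25.196 / 1.2333 = 20.43 cmH2O·s/L.

20.4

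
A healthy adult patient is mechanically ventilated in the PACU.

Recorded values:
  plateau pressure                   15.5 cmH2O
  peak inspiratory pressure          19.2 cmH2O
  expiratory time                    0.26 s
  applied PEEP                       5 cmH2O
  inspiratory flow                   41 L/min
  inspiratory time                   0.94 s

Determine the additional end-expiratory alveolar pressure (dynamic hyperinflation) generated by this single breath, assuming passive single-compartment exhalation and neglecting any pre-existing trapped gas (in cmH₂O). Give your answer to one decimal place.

Flow: 41 L/min ÷ 60 = 0.6833 L/s.
Vt = flow × Ti = 0.6833 L/s × 0.94 s × 1000 mL/L = 642.3 mL.
R = (PIP − Pplat)/V̇ = (19.2 − 15.5) / 0.6833 = 3.7/0.6833 = 5.415 cmH2O·s/L.
C = Vt/(Pplat − PEEP) = 642.3 / (15.5 − 5) = 642.3/10.5 = 61.171 mL/cmH2O.
τ = R × C = 5.415 × 0.06117 L/cmH2O = 0.3312 s.
Fraction remaining = e^(−Te/τ) = e^(−0.26/0.3312) = 0.4561; trapped volume = 642.3 × 0.4561 = 292.95 mL.
Additional alveolar pressure from trapping ≈ V_trapped / C = 292.95 / 61.171 = 4.789 cmH2O.

4.8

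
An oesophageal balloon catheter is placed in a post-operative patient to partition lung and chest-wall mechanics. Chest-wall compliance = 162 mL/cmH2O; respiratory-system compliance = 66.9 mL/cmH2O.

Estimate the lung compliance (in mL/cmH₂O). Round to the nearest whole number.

114

1/CL = 1/Crs − 1/Ccw.
1/CL = 1/66.9 − 1/162 = 0.008775.
CL = 113.96 mL/cmH2O.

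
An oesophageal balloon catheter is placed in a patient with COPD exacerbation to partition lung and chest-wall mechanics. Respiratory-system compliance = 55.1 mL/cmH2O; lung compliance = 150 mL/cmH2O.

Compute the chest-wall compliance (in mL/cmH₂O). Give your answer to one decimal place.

87.1

1/Ccw = 1/Crs − 1/CL.
1/Ccw = 1/55.1 − 1/150 = 0.01148.
Ccw = 87.108 mL/cmH2O.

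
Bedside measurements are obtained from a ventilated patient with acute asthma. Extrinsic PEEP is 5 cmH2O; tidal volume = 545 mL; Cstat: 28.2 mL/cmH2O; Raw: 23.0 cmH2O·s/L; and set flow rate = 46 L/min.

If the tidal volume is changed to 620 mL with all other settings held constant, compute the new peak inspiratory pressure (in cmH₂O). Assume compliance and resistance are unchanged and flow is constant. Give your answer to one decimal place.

44.6

Flow: 46 L/min ÷ 60 = 0.7667 L/s.
PIP = Vt/C + R·V̇ + PEEP (constant-flow equation of motion).
Only the elastic term changes: ΔPIP = ΔVt / C = (620 − 545) / 28.2 = 2.66 cmH2O.
Original PIP = 545/28.2 + 23.0×0.7667 + 5 = 41.96 cmH2O; new PIP = 41.96 + (2.66) = 44.62 cmH2O.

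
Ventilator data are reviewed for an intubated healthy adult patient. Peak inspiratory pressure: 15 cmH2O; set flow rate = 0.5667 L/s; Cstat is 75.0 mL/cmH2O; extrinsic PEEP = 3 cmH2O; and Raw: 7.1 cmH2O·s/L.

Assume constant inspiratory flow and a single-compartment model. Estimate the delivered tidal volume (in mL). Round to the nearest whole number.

598

Equation of motion (constant flow): PIP = Vt/C + R·V̇ + PEEP.
Vt/C = PIP − R·V̇ − PEEP = 15 − 4.024 − 3 = 7.976 cmH2O.
Vt = C × 7.976 = 75.0 × 7.976 = 598.2 mL.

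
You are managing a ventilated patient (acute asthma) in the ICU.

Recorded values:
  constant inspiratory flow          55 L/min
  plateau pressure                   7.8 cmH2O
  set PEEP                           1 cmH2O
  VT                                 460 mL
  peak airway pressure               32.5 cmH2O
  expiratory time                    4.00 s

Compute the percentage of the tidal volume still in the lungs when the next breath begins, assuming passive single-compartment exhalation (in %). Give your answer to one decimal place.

Flow: 55 L/min ÷ 60 = 0.9167 L/s.
R = (PIP − Pplat)/V̇ = (32.5 − 7.8) / 0.9167 = 24.7/0.9167 = 26.944 cmH2O·s/L.
C = Vt/(Pplat − PEEP) = 460.0 / (7.8 − 1) = 460.0/6.8 = 67.647 mL/cmH2O.
τ = R × C = 26.944 × 0.06765 L/cmH2O = 1.823 s.
Fraction remaining at end-expiration = e^(−Te/τ) = e^(−4.00/1.823) = 0.1114 → 11.14%.

11.1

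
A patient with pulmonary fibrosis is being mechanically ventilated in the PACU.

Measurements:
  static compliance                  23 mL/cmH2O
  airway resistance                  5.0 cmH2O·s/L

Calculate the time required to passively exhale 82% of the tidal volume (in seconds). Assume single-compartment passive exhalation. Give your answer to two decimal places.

0.20

τ = R × C = 5.0 × 23 mL/cmH2O = 5.0 × 0.023 L/cmH2O = 0.115 s.
Exhaled fraction f = 1 − e^(−t/τ) → t = −τ·ln(1 − f) = −0.115·ln(0.18) = 0.1972 s.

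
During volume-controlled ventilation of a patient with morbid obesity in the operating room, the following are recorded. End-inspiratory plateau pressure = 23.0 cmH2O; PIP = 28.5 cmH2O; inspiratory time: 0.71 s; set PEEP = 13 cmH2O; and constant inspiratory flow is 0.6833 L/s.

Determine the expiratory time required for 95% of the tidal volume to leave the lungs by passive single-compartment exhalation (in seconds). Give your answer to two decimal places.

1.17

Vt = flow × Ti = 0.6833 L/s × 0.71 s × 1000 mL/L = 485.14 mL.
R = (PIP − Pplat)/V̇ = (28.5 − 23.0) / 0.6833 = 5.5/0.6833 = 8.049 cmH2O·s/L.
C = Vt/(Pplat − PEEP) = 485.14 / (23.0 − 13) = 485.14/10.0 = 48.514 mL/cmH2O.
τ = R × C = 8.049 × 0.04851 L/cmH2O = 0.3905 s.
t = −τ·ln(1 − 0.95) = −0.3905·ln(0.05) = 1.17 s.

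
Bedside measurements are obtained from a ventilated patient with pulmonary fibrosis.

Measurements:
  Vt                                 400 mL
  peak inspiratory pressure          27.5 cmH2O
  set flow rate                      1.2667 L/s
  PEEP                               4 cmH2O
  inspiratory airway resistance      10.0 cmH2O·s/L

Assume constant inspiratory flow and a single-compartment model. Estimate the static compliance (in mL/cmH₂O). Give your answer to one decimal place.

Equation of motion (constant flow): PIP = Vt/C + R·V̇ + PEEP.
Vt/C = PIP − R·V̇ − PEEP = 27.5 − 10.0×1.2667 − 4 = 27.5 − 12.667 − 4 = 10.833 cmH2O.
C = Vt / 10.833 = 400 / 10.833 = 36.924 mL/cmH2O.

36.9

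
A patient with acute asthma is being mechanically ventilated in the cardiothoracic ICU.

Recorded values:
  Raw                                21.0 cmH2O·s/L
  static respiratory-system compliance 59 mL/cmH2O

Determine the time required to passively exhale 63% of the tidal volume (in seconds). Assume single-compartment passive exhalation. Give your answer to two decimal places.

τ = R × C = 21.0 × 59 mL/cmH2O = 21.0 × 0.059 L/cmH2O = 1.239 s.
Exhaled fraction f = 1 − e^(−t/τ) → t = −τ·ln(1 − f) = −1.239·ln(0.37) = 1.232 s.

1.23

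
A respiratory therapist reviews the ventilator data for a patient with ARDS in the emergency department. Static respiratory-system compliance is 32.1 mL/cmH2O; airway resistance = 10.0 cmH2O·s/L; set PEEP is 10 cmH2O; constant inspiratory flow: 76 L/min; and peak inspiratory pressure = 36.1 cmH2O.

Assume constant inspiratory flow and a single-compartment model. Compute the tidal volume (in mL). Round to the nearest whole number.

Flow: 76 L/min ÷ 60 = 1.2667 L/s.
Equation of motion (constant flow): PIP = Vt/C + R·V̇ + PEEP.
Vt/C = PIP − R·V̇ − PEEP = 36.1 − 12.667 − 10 = 13.433 cmH2O.
Vt = C × 13.433 = 32.1 × 13.433 = 431.2 mL.

431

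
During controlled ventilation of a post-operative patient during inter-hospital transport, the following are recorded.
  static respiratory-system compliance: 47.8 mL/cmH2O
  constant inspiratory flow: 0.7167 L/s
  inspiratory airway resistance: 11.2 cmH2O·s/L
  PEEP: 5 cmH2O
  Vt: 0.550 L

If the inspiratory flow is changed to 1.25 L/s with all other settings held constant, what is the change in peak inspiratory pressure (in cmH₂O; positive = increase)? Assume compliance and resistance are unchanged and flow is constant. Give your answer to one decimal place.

6.0

PIP = Vt/C + R·V̇ + PEEP (constant-flow equation of motion).
Only the resistive term changes: ΔPIP = R × ΔV̇ = 11.2 × (1.25 − 0.7167) = 11.2 × 0.5333 = 5.973 cmH2O.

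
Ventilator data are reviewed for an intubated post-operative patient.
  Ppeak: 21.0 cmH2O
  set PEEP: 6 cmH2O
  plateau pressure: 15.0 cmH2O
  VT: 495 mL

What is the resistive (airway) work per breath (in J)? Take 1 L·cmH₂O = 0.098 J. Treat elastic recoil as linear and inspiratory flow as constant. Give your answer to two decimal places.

With constant inspiratory flow the resistive pressure is constant at PIP − Pplat = 21.0 − 15.0 = 6.0 cmH2O, so resistive work = 6.0 × 0.495 = 2.97 L·cmH2O.
× 0.098 J/(L·cmH2O) → 0.2911 J.

0.29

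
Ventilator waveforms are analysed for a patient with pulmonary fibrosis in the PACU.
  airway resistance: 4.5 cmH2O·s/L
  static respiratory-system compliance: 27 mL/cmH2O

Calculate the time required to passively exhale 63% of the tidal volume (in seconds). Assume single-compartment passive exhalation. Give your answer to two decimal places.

τ = R × C = 4.5 × 27 mL/cmH2O = 4.5 × 0.027 L/cmH2O = 0.1215 s.
Exhaled fraction f = 1 − e^(−t/τ) → t = −τ·ln(1 − f) = −0.1215·ln(0.37) = 0.1208 s.

0.12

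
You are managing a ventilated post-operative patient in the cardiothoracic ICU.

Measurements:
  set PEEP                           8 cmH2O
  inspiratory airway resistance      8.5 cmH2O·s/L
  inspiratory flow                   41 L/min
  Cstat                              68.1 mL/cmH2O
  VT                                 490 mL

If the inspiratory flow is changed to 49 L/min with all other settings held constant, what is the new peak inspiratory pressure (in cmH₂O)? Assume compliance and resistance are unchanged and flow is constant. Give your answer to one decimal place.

22.1

Flow: 41 L/min ÷ 60 = 0.6833 L/s.
New flow: 49 L/min ÷ 60 = 0.8167 L/s.
PIP = Vt/C + R·V̇ + PEEP (constant-flow equation of motion).
Only the resistive term changes: ΔPIP = R × ΔV̇ = 8.5 × (0.8167 − 0.6833) = 8.5 × 0.1334 = 1.134 cmH2O.
Original PIP = 490/68.1 + 8.5×0.6833 + 8 = 21.003 cmH2O; new PIP = 21.003 + (1.134) = 22.137 cmH2O.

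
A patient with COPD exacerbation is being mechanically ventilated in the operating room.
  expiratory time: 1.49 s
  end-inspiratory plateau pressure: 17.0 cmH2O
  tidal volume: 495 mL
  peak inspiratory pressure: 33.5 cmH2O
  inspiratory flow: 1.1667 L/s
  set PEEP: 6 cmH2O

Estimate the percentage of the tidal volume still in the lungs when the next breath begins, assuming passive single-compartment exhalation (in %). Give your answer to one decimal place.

9.6

R = (PIP − Pplat)/V̇ = (33.5 − 17.0) / 1.1667 = 16.5/1.1667 = 14.142 cmH2O·s/L.
C = Vt/(Pplat − PEEP) = 495.0 / (17.0 − 6) = 495.0/11.0 = 45.0 mL/cmH2O.
τ = R × C = 14.142 × 0.045 L/cmH2O = 0.6364 s.
Fraction remaining at end-expiration = e^(−Te/τ) = e^(−1.49/0.6364) = 0.0962 → 9.62%.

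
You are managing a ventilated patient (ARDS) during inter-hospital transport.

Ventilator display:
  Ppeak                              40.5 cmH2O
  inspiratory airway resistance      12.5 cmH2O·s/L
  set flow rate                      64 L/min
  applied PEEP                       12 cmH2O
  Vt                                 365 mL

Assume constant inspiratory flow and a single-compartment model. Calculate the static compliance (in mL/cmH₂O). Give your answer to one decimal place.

24.1

Flow: 64 L/min ÷ 60 = 1.0667 L/s.
Equation of motion (constant flow): PIP = Vt/C + R·V̇ + PEEP.
Vt/C = PIP − R·V̇ − PEEP = 40.5 − 12.5×1.0667 − 12 = 40.5 − 13.334 − 12 = 15.166 cmH2O.
C = Vt / 15.166 = 365 / 15.166 = 24.067 mL/cmH2O.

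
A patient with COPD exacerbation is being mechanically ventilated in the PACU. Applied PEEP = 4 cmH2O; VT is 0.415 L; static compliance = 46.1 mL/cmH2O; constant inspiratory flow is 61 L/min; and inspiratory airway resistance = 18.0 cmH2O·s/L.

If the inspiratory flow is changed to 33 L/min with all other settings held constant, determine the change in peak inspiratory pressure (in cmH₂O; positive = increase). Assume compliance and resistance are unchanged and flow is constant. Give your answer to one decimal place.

-8.4

Flow: 61 L/min ÷ 60 = 1.0167 L/s.
New flow: 33 L/min ÷ 60 = 0.55 L/s.
PIP = Vt/C + R·V̇ + PEEP (constant-flow equation of motion).
Only the resistive term changes: ΔPIP = R × ΔV̇ = 18.0 × (0.55 − 1.0167) = 18.0 × -0.4667 = -8.401 cmH2O.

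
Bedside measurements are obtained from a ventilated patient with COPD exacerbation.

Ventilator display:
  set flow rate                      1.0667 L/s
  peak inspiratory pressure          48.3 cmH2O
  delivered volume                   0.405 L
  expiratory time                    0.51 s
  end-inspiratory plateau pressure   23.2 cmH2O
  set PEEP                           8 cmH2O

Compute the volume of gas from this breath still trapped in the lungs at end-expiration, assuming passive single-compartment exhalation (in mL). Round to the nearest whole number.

180

R = (PIP − Pplat)/V̇ = (48.3 − 23.2) / 1.0667 = 25.1/1.0667 = 23.531 cmH2O·s/L.
C = Vt/(Pplat − PEEP) = 405.0 / (23.2 − 8) = 405.0/15.2 = 26.645 mL/cmH2O.
τ = R × C = 23.531 × 0.02665 L/cmH2O = 0.6271 s.
Fraction remaining = e^(−Te/τ) = e^(−0.51/0.6271) = 0.4434.
Trapped volume = 405.0 × 0.4434 = 179.58 mL.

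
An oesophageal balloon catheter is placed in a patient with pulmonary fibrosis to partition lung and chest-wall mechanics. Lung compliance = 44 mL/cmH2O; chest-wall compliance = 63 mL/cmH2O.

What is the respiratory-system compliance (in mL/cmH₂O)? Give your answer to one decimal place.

Lung and chest wall are elastances in series: 1/Crs = 1/CL + 1/Ccw.
1/Crs = 1/44 + 1/63 = 0.0386.
Crs = 25.907 mL/cmH2O.

25.9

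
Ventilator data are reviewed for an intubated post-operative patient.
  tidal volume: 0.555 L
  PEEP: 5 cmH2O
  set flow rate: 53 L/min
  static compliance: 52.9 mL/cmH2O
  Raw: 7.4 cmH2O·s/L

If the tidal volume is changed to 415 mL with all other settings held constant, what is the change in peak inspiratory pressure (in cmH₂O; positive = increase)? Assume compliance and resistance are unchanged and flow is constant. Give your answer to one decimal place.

-2.6

PIP = Vt/C + R·V̇ + PEEP (constant-flow equation of motion).
Only the elastic term changes: ΔPIP = ΔVt / C = (415 − 555) / 52.9 = -2.647 cmH2O.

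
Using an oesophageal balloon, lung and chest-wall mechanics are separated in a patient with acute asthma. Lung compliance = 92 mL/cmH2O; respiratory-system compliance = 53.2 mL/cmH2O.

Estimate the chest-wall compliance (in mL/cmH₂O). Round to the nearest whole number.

126

1/Ccw = 1/Crs − 1/CL.
1/Ccw = 1/53.2 − 1/92 = 0.007927.
Ccw = 126.15 mL/cmH2O.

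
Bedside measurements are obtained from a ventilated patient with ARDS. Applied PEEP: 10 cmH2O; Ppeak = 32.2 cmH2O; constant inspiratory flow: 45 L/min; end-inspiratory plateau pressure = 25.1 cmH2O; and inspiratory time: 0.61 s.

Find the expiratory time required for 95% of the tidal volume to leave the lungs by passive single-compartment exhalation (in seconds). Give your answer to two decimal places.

Flow: 45 L/min ÷ 60 = 0.75 L/s.
Vt = flow × Ti = 0.75 L/s × 0.61 s × 1000 mL/L = 457.5 mL.
R = (PIP − Pplat)/V̇ = (32.2 − 25.1) / 0.75 = 7.1/0.75 = 9.467 cmH2O·s/L.
C = Vt/(Pplat − PEEP) = 457.5 / (25.1 − 10) = 457.5/15.1 = 30.298 mL/cmH2O.
τ = R × C = 9.467 × 0.0303 L/cmH2O = 0.2869 s.
t = −τ·ln(1 − 0.95) = −0.2869·ln(0.05) = 0.8595 s.

0.86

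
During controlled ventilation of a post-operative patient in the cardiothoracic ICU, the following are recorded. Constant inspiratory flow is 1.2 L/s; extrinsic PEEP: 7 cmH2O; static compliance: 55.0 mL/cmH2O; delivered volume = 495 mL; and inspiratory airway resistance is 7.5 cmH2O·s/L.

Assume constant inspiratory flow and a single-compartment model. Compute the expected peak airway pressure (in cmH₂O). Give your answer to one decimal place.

25.0

Equation of motion (constant flow): PIP = Vt/C + R·V̇ + PEEP.
PIP = 495/55.0 + 7.5×1.2 + 7 = 9.0 + 9.0 + 7 = 25.0 cmH2O.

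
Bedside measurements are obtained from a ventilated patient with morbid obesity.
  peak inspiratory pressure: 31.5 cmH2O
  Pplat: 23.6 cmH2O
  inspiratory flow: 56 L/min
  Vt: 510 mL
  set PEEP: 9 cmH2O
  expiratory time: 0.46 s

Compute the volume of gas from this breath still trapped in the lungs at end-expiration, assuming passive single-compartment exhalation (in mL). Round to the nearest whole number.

Flow: 56 L/min ÷ 60 = 0.9333 L/s.
R = (PIP − Pplat)/V̇ = (31.5 − 23.6) / 0.9333 = 7.9/0.9333 = 8.465 cmH2O·s/L.
C = Vt/(Pplat − PEEP) = 510.0 / (23.6 − 9) = 510.0/14.6 = 34.932 mL/cmH2O.
τ = R × C = 8.465 × 0.03493 L/cmH2O = 0.2957 s.
Fraction remaining = e^(−Te/τ) = e^(−0.46/0.2957) = 0.2111.
Trapped volume = 510.0 × 0.2111 = 107.66 mL.

108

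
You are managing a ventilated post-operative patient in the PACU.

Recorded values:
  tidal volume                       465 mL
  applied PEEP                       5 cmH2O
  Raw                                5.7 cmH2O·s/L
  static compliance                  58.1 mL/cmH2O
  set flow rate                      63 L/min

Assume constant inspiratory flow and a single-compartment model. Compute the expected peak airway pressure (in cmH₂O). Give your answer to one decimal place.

Flow: 63 L/min ÷ 60 = 1.05 L/s.
Equation of motion (constant flow): PIP = Vt/C + R·V̇ + PEEP.
PIP = 465/58.1 + 5.7×1.05 + 5 = 8.003 + 5.985 + 5 = 18.988 cmH2O.

19.0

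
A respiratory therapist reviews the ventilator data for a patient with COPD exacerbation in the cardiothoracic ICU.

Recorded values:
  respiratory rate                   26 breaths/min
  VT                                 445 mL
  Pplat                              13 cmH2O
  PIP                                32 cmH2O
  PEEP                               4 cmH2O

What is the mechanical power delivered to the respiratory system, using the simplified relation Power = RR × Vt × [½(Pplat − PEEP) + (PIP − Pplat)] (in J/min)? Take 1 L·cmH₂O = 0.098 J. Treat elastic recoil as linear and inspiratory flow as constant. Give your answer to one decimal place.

Per-breath work = Vt × [½(Pplat−PEEP) + (PIP−Pplat)] = 0.445 × [0.5×9.0 + 19.0] = 0.445 × 23.5 = 10.458 L·cmH2O.
Power = 26 × 10.458 = 271.91 L·cmH2O/min.
× 0.098 J/(L·cmH2O) → 26.647 J/min.

26.6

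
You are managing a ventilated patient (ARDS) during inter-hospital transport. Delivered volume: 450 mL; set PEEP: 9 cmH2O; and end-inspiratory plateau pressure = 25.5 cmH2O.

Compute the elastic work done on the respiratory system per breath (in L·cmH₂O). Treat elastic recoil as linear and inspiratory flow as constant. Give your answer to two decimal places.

Elastic work ≈ ½ × (Pplat − PEEP) × Vt = 0.5 × (25.5 − 9) × 0.450 L = 0.5 × 16.5 × 0.450 = 3.713 L·cmH2O.

3.71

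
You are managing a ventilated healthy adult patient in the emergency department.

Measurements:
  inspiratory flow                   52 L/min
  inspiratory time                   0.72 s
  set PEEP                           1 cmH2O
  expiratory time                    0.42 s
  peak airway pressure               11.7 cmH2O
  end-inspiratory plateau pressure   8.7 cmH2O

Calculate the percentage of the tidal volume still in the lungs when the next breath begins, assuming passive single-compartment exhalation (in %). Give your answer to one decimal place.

22.4

Flow: 52 L/min ÷ 60 = 0.8667 L/s.
Vt = flow × Ti = 0.8667 L/s × 0.72 s × 1000 mL/L = 624.02 mL.
R = (PIP − Pplat)/V̇ = (11.7 − 8.7) / 0.8667 = 3.0/0.8667 = 3.461 cmH2O·s/L.
C = Vt/(Pplat − PEEP) = 624.02 / (8.7 − 1) = 624.02/7.7 = 81.042 mL/cmH2O.
τ = R × C = 3.461 × 0.08104 L/cmH2O = 0.2805 s.
Fraction remaining at end-expiration = e^(−Te/τ) = e^(−0.42/0.2805) = 0.2237 → 22.37%.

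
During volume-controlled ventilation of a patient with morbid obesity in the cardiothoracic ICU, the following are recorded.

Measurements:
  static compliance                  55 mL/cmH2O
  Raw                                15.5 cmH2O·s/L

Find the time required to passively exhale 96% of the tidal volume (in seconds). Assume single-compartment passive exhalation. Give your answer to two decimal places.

2.74

τ = R × C = 15.5 × 55 mL/cmH2O = 15.5 × 0.055 L/cmH2O = 0.8525 s.
Exhaled fraction f = 1 − e^(−t/τ) → t = −τ·ln(1 − f) = −0.8525·ln(0.04) = 2.744 s.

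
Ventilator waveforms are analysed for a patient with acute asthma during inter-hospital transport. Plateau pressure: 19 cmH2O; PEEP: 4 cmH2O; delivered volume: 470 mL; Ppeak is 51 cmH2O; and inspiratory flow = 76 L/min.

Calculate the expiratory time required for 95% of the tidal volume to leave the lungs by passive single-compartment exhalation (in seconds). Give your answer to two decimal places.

Flow: 76 L/min ÷ 60 = 1.2667 L/s.
R = (PIP − Pplat)/V̇ = (51 − 19) / 1.2667 = 32.0/1.2667 = 25.262 cmH2O·s/L.
C = Vt/(Pplat − PEEP) = 470.0 / (19 − 4) = 470.0/15.0 = 31.333 mL/cmH2O.
τ = R × C = 25.262 × 0.03133 L/cmH2O = 0.7915 s.
t = −τ·ln(1 − 0.95) = −0.7915·ln(0.05) = 2.371 s.

2.37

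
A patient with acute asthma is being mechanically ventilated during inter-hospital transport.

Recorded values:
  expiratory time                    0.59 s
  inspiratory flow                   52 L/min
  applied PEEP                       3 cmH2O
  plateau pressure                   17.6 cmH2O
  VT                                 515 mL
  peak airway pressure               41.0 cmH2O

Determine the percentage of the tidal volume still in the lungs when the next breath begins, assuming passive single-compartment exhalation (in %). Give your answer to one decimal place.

Flow: 52 L/min ÷ 60 = 0.8667 L/s.
R = (PIP − Pplat)/V̇ = (41.0 − 17.6) / 0.8667 = 23.4/0.8667 = 26.999 cmH2O·s/L.
C = Vt/(Pplat − PEEP) = 515.0 / (17.6 − 3) = 515.0/14.6 = 35.274 mL/cmH2O.
τ = R × C = 26.999 × 0.03527 L/cmH2O = 0.9523 s.
Fraction remaining at end-expiration = e^(−Te/τ) = e^(−0.59/0.9523) = 0.5382 → 53.82%.

53.8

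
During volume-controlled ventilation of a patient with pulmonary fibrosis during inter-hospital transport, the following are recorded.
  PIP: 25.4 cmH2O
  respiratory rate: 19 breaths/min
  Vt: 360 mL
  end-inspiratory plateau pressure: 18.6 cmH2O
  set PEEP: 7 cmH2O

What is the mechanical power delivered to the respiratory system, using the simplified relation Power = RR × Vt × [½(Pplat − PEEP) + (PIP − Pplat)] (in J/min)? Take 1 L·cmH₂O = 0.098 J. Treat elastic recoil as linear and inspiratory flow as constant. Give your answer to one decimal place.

8.4

Per-breath work = Vt × [½(Pplat−PEEP) + (PIP−Pplat)] = 0.360 × [0.5×11.6 + 6.8] = 0.360 × 12.6 = 4.536 L·cmH2O.
Power = 19 × 4.536 = 86.184 L·cmH2O/min.
× 0.098 J/(L·cmH2O) → 8.446 J/min.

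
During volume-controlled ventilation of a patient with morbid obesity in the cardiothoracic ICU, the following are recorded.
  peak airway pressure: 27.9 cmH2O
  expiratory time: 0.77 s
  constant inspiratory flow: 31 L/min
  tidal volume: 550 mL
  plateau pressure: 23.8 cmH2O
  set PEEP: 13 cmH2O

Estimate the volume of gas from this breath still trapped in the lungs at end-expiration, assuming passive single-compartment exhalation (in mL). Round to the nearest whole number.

Flow: 31 L/min ÷ 60 = 0.5167 L/s.
R = (PIP − Pplat)/V̇ = (27.9 − 23.8) / 0.5167 = 4.1/0.5167 = 7.935 cmH2O·s/L.
C = Vt/(Pplat − PEEP) = 550.0 / (23.8 − 13) = 550.0/10.8 = 50.926 mL/cmH2O.
τ = R × C = 7.935 × 0.05093 L/cmH2O = 0.4041 s.
Fraction remaining = e^(−Te/τ) = e^(−0.77/0.4041) = 0.1488.
Trapped volume = 550.0 × 0.1488 = 81.84 mL.

82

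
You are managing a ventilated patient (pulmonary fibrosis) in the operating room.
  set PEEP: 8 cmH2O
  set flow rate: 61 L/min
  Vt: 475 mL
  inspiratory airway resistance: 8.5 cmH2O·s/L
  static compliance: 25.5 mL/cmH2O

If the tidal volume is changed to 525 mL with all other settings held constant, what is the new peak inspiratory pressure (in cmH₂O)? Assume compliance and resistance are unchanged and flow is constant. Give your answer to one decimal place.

37.2

Flow: 61 L/min ÷ 60 = 1.0167 L/s.
PIP = Vt/C + R·V̇ + PEEP (constant-flow equation of motion).
Only the elastic term changes: ΔPIP = ΔVt / C = (525 − 475) / 25.5 = 1.961 cmH2O.
Original PIP = 475/25.5 + 8.5×1.0167 + 8 = 35.269 cmH2O; new PIP = 35.269 + (1.961) = 37.23 cmH2O.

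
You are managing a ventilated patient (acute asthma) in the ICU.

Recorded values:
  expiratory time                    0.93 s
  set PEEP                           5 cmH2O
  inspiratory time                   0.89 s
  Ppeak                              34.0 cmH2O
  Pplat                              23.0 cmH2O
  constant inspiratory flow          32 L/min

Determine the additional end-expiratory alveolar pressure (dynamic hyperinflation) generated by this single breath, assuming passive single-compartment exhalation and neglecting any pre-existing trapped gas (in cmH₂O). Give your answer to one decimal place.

3.3

Flow: 32 L/min ÷ 60 = 0.5333 L/s.
Vt = flow × Ti = 0.5333 L/s × 0.89 s × 1000 mL/L = 474.64 mL.
R = (PIP − Pplat)/V̇ = (34.0 − 23.0) / 0.5333 = 11.0/0.5333 = 20.626 cmH2O·s/L.
C = Vt/(Pplat − PEEP) = 474.64 / (23.0 − 5) = 474.64/18.0 = 26.369 mL/cmH2O.
τ = R × C = 20.626 × 0.02637 L/cmH2O = 0.5439 s.
Fraction remaining = e^(−Te/τ) = e^(−0.93/0.5439) = 0.1809; trapped volume = 474.64 × 0.1809 = 85.862 mL.
Additional alveolar pressure from trapping ≈ V_trapped / C = 85.862 / 26.369 = 3.256 cmH2O.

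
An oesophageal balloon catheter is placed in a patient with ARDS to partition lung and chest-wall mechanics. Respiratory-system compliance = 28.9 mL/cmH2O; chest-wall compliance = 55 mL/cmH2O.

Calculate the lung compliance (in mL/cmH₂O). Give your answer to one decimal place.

60.9

1/CL = 1/Crs − 1/Ccw.
1/CL = 1/28.9 − 1/55 = 0.01642.
CL = 60.901 mL/cmH2O.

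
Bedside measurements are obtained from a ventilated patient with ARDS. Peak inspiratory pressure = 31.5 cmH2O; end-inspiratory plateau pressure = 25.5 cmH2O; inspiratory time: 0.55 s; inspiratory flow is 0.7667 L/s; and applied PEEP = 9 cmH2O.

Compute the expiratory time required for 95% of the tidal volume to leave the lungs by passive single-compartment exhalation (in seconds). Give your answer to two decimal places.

0.60

Vt = flow × Ti = 0.7667 L/s × 0.55 s × 1000 mL/L = 421.69 mL.
R = (PIP − Pplat)/V̇ = (31.5 − 25.5) / 0.7667 = 6.0/0.7667 = 7.826 cmH2O·s/L.
C = Vt/(Pplat − PEEP) = 421.69 / (25.5 − 9) = 421.69/16.5 = 25.557 mL/cmH2O.
τ = R × C = 7.826 × 0.02556 L/cmH2O = 0.2 s.
t = −τ·ln(1 − 0.95) = −0.2·ln(0.05) = 0.5991 s.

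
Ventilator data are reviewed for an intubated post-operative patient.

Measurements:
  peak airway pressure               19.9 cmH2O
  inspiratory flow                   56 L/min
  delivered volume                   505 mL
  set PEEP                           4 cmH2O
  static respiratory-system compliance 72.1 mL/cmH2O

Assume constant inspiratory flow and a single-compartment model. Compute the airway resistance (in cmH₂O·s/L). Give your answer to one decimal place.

Flow: 56 L/min ÷ 60 = 0.9333 L/s.
Equation of motion (constant flow): PIP = Vt/C + R·V̇ + PEEP.
R·V̇ = PIP − Vt/C − PEEP = 19.9 − 505/72.1 − 4 = 19.9 − 7.004 − 4 = 8.896 cmH2O.
R = 8.896 / 0.9333 = 9.532 cmH2O·s/L.

9.5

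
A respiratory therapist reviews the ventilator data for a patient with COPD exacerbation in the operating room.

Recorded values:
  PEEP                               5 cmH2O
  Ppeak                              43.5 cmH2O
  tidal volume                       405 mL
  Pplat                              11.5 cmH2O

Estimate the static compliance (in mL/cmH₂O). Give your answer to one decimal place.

62.3

Cstat = Vt / (Pplat − PEEP) = 405 / (11.5 − 5) = 405 / 6.5 = 62.308 mL/cmH2O.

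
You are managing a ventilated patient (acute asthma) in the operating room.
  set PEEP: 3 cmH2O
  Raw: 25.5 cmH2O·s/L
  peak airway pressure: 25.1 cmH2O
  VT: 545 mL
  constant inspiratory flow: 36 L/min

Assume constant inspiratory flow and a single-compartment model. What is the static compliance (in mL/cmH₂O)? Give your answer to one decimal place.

80.1

Flow: 36 L/min ÷ 60 = 0.6 L/s.
Equation of motion (constant flow): PIP = Vt/C + R·V̇ + PEEP.
Vt/C = PIP − R·V̇ − PEEP = 25.1 − 25.5×0.6 − 3 = 25.1 − 15.3 − 3 = 6.8 cmH2O.
C = Vt / 6.8 = 545 / 6.8 = 80.147 mL/cmH2O.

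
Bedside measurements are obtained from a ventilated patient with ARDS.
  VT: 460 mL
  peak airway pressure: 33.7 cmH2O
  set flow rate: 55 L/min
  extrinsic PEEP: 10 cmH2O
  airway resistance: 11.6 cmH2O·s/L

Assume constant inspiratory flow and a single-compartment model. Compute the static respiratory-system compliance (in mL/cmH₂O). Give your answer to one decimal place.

35.2

Flow: 55 L/min ÷ 60 = 0.9167 L/s.
Equation of motion (constant flow): PIP = Vt/C + R·V̇ + PEEP.
Vt/C = PIP − R·V̇ − PEEP = 33.7 − 11.6×0.9167 − 10 = 33.7 − 10.634 − 10 = 13.066 cmH2O.
C = Vt / 13.066 = 460 / 13.066 = 35.206 mL/cmH2O.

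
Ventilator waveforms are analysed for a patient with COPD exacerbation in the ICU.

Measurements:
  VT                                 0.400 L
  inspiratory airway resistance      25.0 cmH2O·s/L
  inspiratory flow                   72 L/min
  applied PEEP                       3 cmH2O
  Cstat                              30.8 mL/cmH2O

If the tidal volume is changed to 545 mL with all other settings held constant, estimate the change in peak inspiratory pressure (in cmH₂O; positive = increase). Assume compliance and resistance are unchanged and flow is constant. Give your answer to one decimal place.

4.7

PIP = Vt/C + R·V̇ + PEEP (constant-flow equation of motion).
Only the elastic term changes: ΔPIP = ΔVt / C = (545 − 400) / 30.8 = 4.708 cmH2O.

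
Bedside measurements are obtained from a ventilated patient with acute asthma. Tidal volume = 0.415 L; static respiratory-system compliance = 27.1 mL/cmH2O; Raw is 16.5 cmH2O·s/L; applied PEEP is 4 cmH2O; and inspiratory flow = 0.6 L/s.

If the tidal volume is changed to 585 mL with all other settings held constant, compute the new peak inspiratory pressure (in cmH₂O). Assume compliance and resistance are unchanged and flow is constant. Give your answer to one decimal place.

PIP = Vt/C + R·V̇ + PEEP (constant-flow equation of motion).
Only the elastic term changes: ΔPIP = ΔVt / C = (585 − 415) / 27.1 = 6.273 cmH2O.
Original PIP = 415/27.1 + 16.5×0.6 + 4 = 29.214 cmH2O; new PIP = 29.214 + (6.273) = 35.487 cmH2O.

35.5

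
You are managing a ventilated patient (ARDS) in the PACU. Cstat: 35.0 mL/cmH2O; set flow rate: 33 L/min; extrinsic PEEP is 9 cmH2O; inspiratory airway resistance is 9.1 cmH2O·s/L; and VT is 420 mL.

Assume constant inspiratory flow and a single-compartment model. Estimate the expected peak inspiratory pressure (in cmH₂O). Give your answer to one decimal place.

Flow: 33 L/min ÷ 60 = 0.55 L/s.
Equation of motion (constant flow): PIP = Vt/C + R·V̇ + PEEP.
PIP = 420/35.0 + 9.1×0.55 + 9 = 12.0 + 5.005 + 9 = 26.005 cmH2O.

26.0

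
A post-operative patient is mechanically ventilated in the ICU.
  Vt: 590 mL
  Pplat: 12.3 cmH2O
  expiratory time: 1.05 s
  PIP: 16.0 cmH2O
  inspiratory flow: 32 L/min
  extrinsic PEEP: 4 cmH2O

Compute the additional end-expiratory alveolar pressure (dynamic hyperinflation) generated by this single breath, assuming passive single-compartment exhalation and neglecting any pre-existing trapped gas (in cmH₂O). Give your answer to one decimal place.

1.0

Flow: 32 L/min ÷ 60 = 0.5333 L/s.
R = (PIP − Pplat)/V̇ = (16.0 − 12.3) / 0.5333 = 3.7/0.5333 = 6.938 cmH2O·s/L.
C = Vt/(Pplat − PEEP) = 590.0 / (12.3 − 4) = 590.0/8.3 = 71.084 mL/cmH2O.
τ = R × C = 6.938 × 0.07108 L/cmH2O = 0.4932 s.
Fraction remaining = e^(−Te/τ) = e^(−1.05/0.4932) = 0.119; trapped volume = 590.0 × 0.119 = 70.21 mL.
Additional alveolar pressure from trapping ≈ V_trapped / C = 70.21 / 71.084 = 0.9877 cmH2O.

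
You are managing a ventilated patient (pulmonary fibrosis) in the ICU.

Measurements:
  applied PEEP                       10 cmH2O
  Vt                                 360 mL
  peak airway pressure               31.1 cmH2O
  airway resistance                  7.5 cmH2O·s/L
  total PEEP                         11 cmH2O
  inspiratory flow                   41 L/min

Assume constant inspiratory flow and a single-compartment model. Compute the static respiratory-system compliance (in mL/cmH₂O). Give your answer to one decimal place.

Flow: 41 L/min ÷ 60 = 0.6833 L/s.
Total PEEP = 11 cmH2O (set 10 + intrinsic 1); this is the baseline alveolar pressure.
Equation of motion (constant flow): PIP = Vt/C + R·V̇ + PEEP.
Vt/C = PIP − R·V̇ − PEEP = 31.1 − 7.5×0.6833 − 11 = 31.1 − 5.125 − 11 = 14.975 cmH2O.
C = Vt / 14.975 = 360 / 14.975 = 24.04 mL/cmH2O.

24.0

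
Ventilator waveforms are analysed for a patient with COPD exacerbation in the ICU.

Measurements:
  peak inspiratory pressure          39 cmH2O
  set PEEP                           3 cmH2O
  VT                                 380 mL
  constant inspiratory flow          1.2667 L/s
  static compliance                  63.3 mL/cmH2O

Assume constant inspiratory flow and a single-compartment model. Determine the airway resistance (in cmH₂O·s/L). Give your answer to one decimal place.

Equation of motion (constant flow): PIP = Vt/C + R·V̇ + PEEP.
R·V̇ = PIP − Vt/C − PEEP = 39 − 380/63.3 − 3 = 39 − 6.003 − 3 = 29.997 cmH2O.
R = 29.997 / 1.2667 = 23.681 cmH2O·s/L.

23.7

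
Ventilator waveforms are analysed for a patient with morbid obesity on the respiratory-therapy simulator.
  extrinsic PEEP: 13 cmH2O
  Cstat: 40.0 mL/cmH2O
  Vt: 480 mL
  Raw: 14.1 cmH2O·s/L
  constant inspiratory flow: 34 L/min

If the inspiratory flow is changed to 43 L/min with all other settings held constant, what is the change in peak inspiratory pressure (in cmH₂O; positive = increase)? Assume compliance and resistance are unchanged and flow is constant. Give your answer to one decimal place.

Flow: 34 L/min ÷ 60 = 0.5667 L/s.
New flow: 43 L/min ÷ 60 = 0.7167 L/s.
PIP = Vt/C + R·V̇ + PEEP (constant-flow equation of motion).
Only the resistive term changes: ΔPIP = R × ΔV̇ = 14.1 × (0.7167 − 0.5667) = 14.1 × 0.15 = 2.115 cmH2O.

2.1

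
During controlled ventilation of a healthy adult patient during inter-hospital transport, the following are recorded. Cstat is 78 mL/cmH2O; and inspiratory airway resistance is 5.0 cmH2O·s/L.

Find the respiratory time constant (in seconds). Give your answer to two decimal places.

τ = R × C = 5.0 × 78 mL/cmH2O = 5.0 × 0.078 L/cmH2O = 0.39 s.

0.39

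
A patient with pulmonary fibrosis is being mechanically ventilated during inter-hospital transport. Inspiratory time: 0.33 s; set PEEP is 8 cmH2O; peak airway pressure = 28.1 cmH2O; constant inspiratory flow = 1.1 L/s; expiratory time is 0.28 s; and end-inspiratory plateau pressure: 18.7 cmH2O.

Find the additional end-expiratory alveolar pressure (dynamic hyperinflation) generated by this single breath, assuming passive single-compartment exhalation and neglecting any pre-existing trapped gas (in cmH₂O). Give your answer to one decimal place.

Vt = flow × Ti = 1.1 L/s × 0.33 s × 1000 mL/L = 363.0 mL.
R = (PIP − Pplat)/V̇ = (28.1 − 18.7) / 1.1 = 9.4/1.1 = 8.545 cmH2O·s/L.
C = Vt/(Pplat − PEEP) = 363.0 / (18.7 − 8) = 363.0/10.7 = 33.925 mL/cmH2O.
τ = R × C = 8.545 × 0.03393 L/cmH2O = 0.2899 s.
Fraction remaining = e^(−Te/τ) = e^(−0.28/0.2899) = 0.3807; trapped volume = 363.0 × 0.3807 = 138.19 mL.
Additional alveolar pressure from trapping ≈ V_trapped / C = 138.19 / 33.925 = 4.073 cmH2O.

4.1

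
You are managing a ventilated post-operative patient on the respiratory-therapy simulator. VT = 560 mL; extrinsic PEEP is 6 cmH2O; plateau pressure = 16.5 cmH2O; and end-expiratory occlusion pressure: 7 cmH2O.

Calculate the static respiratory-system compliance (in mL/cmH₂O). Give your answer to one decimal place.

End-expiratory occlusion gives total PEEP = 7 cmH2O (intrinsic PEEP = 7 − 6 = 1). Use total PEEP for the elastic gradient.
Cstat = Vt / (Pplat − PEEPtotal) = 560 / (16.5 − 7) = 560 / 9.5 = 58.947 mL/cmH2O.

58.9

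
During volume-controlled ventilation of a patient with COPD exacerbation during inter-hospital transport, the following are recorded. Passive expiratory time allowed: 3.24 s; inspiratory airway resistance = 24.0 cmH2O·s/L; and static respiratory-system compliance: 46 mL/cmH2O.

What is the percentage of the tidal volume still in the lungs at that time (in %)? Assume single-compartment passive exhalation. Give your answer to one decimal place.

5.3

τ = R × C = 24.0 × 46 mL/cmH2O = 24.0 × 0.046 L/cmH2O = 1.104 s.
Passive exhalation: V(t)/V₀ = e^(−t/τ) = e^(−3.24/1.104) = 0.05314.
Fraction remaining = 0.05314 → 5.314%.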